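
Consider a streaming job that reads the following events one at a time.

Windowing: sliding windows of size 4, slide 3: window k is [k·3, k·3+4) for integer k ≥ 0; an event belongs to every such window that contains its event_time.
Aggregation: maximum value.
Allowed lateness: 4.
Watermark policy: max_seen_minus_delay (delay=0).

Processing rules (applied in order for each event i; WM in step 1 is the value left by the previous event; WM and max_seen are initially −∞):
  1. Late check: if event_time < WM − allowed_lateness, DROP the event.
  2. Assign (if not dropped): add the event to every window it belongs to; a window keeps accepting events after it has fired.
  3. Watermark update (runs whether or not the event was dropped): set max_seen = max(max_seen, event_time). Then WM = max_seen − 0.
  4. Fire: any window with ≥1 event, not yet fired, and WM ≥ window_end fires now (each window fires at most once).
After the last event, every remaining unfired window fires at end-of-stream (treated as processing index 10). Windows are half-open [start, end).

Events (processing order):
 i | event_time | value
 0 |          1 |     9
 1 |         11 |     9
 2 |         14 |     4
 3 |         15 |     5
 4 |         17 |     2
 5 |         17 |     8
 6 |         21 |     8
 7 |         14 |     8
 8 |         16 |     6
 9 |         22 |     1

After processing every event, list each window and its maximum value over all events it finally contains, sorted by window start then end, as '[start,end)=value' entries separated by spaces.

i=0 t=1 v=9: → [0,4); WM=1
i=1 t=11 v=9: → [9,13); WM=11; [0,4) fires=9
i=2 t=14 v=4: → [12,16); WM=14; [9,13) fires=9
i=3 t=15 v=5: → [15,19),[12,16); WM=15
i=4 t=17 v=2: → [15,19); WM=17; [12,16) fires=5
i=5 t=17 v=8: → [15,19); WM=17
i=6 t=21 v=8: → [21,25),[18,22); WM=21; [15,19) fires=8
i=7 t=14 v=8: DROP (t<21-4); WM=21
i=8 t=16 v=6: DROP (t<21-4); WM=21
i=9 t=22 v=1: → [21,25); WM=22; [18,22) fires=8

[0,4)=9 [9,13)=9 [12,16)=5 [15,19)=8 [18,22)=8 [21,25)=8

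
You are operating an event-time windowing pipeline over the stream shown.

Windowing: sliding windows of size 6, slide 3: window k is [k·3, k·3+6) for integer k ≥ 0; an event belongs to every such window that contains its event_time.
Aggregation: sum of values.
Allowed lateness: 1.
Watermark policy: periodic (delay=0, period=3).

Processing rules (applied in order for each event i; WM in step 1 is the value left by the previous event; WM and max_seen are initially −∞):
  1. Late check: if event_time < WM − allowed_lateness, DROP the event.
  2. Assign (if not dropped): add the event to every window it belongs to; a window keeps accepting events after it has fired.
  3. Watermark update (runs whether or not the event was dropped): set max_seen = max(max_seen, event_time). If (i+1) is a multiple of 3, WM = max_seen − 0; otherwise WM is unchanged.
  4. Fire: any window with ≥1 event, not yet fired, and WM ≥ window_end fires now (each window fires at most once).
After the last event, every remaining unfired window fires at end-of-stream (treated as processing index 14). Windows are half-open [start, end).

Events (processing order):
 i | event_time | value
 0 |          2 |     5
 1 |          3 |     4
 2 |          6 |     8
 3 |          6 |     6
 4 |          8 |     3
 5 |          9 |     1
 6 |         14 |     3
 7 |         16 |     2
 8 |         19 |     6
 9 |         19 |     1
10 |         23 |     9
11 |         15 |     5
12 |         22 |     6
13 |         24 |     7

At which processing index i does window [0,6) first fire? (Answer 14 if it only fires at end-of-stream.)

2

i=0 t=2 v=5: → [0,6); WM=−∞
i=1 t=3 v=4: → [3,9),[0,6); WM=−∞
i=2 t=6 v=8: → [6,12),[3,9); WM=6; [0,6) fires=9
i=3 t=6 v=6: → [6,12),[3,9); WM=6
i=4 t=8 v=3: → [6,12),[3,9); WM=6
i=5 t=9 v=1: → [9,15),[6,12); WM=9; [3,9) fires=21
i=6 t=14 v=3: → [12,18),[9,15); WM=9
i=7 t=16 v=2: → [15,21),[12,18); WM=9
i=8 t=19 v=6: → [18,24),[15,21); WM=19; [6,12) fires=18 [9,15) fires=4 [12,18) fires=5
i=9 t=19 v=1: → [18,24),[15,21); WM=19
i=10 t=23 v=9: → [21,27),[18,24); WM=19
i=11 t=15 v=5: DROP (t<19-1); WM=23; [15,21) fires=9
i=12 t=22 v=6: → [21,27),[18,24); WM=23
i=13 t=24 v=7: → [24,30),[21,27); WM=23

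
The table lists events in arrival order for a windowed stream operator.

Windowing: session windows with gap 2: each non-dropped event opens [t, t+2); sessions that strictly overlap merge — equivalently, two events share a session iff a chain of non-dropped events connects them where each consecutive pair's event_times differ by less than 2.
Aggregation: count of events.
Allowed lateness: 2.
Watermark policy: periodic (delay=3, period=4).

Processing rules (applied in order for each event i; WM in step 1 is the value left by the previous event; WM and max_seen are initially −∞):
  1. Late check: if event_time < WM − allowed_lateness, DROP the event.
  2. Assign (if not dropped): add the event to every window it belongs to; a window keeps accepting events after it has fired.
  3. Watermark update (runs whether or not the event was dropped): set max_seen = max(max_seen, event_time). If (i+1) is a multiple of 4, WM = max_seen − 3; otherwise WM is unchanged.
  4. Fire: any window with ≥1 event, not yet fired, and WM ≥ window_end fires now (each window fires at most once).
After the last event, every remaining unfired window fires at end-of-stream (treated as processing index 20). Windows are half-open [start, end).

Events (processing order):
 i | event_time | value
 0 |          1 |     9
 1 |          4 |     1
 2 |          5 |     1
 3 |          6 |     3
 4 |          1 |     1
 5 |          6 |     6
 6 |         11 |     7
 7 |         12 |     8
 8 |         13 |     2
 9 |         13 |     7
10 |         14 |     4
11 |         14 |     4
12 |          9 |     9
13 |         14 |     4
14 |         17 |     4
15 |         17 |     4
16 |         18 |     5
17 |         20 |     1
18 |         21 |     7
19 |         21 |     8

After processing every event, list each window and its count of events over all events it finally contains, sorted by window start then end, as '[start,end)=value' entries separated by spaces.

[1,3)=2 [4,8)=4 [9,11)=1 [11,16)=7 [17,20)=3 [20,23)=3

i=0 t=1 v=9: → [1,3); WM=−∞
i=1 t=4 v=1: → [4,6); WM=−∞
i=2 t=5 v=1: → [4,7); WM=−∞
i=3 t=6 v=3: → [4,8); WM=3
i=4 t=1 v=1: → [1,3); WM=3
i=5 t=6 v=6: → [4,8); WM=3
i=6 t=11 v=7: → [11,13); WM=3
i=7 t=12 v=8: → [11,14); WM=9
i=8 t=13 v=2: → [11,15); WM=9
i=9 t=13 v=7: → [11,15); WM=9
i=10 t=14 v=4: → [11,16); WM=9
i=11 t=14 v=4: → [11,16); WM=11
i=12 t=9 v=9: → [9,11); WM=11
i=13 t=14 v=4: → [11,16); WM=11
i=14 t=17 v=4: → [17,19); WM=11
i=15 t=17 v=4: → [17,19); WM=14
i=16 t=18 v=5: → [17,20); WM=14
i=17 t=20 v=1: → [20,22); WM=14
i=18 t=21 v=7: → [20,23); WM=14
i=19 t=21 v=8: → [20,23); WM=18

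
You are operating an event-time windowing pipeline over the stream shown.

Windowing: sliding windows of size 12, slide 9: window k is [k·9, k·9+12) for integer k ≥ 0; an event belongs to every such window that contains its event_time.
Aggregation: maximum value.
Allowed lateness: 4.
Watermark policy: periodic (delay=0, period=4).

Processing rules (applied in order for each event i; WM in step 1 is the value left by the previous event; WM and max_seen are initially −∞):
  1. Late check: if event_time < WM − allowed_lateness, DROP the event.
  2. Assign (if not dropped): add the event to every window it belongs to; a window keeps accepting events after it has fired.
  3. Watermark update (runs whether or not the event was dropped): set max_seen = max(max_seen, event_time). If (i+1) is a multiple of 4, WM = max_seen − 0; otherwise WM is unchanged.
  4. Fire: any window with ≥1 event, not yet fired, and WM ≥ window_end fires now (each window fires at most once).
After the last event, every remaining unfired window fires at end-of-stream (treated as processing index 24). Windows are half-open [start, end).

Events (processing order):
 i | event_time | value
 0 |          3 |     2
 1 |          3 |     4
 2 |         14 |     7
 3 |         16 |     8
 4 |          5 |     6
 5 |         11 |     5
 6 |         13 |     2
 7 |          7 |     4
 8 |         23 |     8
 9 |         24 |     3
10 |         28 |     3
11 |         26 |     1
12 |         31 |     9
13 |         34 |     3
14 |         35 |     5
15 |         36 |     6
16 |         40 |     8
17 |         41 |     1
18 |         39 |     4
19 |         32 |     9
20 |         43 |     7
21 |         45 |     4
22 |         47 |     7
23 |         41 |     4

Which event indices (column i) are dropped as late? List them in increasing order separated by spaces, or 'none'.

i=0 t=3 v=2: → [0,12); WM=−∞
i=1 t=3 v=4: → [0,12); WM=−∞
i=2 t=14 v=7: → [9,21); WM=−∞
i=3 t=16 v=8: → [9,21); WM=16; [0,12) fires=4
i=4 t=5 v=6: DROP (t<16-4); WM=16
i=5 t=11 v=5: DROP (t<16-4); WM=16
i=6 t=13 v=2: → [9,21); WM=16
i=7 t=7 v=4: DROP (t<16-4); WM=16
i=8 t=23 v=8: → [18,30); WM=16
i=9 t=24 v=3: → [18,30); WM=16
i=10 t=28 v=3: → [27,39),[18,30); WM=16
i=11 t=26 v=1: → [18,30); WM=28; [9,21) fires=8
i=12 t=31 v=9: → [27,39); WM=28
i=13 t=34 v=3: → [27,39); WM=28
i=14 t=35 v=5: → [27,39); WM=28
i=15 t=36 v=6: → [36,48),[27,39); WM=36; [18,30) fires=8
i=16 t=40 v=8: → [36,48); WM=36
i=17 t=41 v=1: → [36,48); WM=36
i=18 t=39 v=4: → [36,48); WM=36
i=19 t=32 v=9: → [27,39); WM=41; [27,39) fires=9
i=20 t=43 v=7: → [36,48); WM=41
i=21 t=45 v=4: → [45,57),[36,48); WM=41
i=22 t=47 v=7: → [45,57),[36,48); WM=41
i=23 t=41 v=4: → [36,48); WM=47

4 5 7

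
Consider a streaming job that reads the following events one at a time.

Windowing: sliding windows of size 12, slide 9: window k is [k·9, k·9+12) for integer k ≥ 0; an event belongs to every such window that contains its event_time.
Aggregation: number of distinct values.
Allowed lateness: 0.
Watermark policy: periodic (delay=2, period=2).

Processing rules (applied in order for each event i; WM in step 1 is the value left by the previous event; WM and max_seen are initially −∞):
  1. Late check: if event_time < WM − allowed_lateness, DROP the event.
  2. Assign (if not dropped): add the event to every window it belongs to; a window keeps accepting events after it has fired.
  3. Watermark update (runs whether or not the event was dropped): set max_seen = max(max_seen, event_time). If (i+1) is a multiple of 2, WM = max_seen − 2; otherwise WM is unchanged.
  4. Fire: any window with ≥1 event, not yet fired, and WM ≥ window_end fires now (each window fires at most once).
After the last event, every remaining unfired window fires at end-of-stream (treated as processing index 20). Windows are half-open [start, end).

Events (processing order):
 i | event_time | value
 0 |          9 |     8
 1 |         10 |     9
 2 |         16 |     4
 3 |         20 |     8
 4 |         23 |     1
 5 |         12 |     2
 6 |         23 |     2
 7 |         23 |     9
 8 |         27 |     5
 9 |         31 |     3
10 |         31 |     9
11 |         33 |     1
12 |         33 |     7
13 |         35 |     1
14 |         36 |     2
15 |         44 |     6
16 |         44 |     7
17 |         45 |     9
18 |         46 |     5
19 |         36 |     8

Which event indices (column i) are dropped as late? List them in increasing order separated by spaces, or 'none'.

5 19

i=0 t=9 v=8: → [9,21),[0,12); WM=−∞
i=1 t=10 v=9: → [9,21),[0,12); WM=8
i=2 t=16 v=4: → [9,21); WM=8
i=3 t=20 v=8: → [18,30),[9,21); WM=18; [0,12) fires=2
i=4 t=23 v=1: → [18,30); WM=18
i=5 t=12 v=2: DROP (t<18-0); WM=21; [9,21) fires=3
i=6 t=23 v=2: → [18,30); WM=21
i=7 t=23 v=9: → [18,30); WM=21
i=8 t=27 v=5: → [27,39),[18,30); WM=21
i=9 t=31 v=3: → [27,39); WM=29
i=10 t=31 v=9: → [27,39); WM=29
i=11 t=33 v=1: → [27,39); WM=31; [18,30) fires=5
i=12 t=33 v=7: → [27,39); WM=31
i=13 t=35 v=1: → [27,39); WM=33
i=14 t=36 v=2: → [36,48),[27,39); WM=33
i=15 t=44 v=6: → [36,48); WM=42; [27,39) fires=6
i=16 t=44 v=7: → [36,48); WM=42
i=17 t=45 v=9: → [45,57),[36,48); WM=43
i=18 t=46 v=5: → [45,57),[36,48); WM=43
i=19 t=36 v=8: DROP (t<43-0); WM=44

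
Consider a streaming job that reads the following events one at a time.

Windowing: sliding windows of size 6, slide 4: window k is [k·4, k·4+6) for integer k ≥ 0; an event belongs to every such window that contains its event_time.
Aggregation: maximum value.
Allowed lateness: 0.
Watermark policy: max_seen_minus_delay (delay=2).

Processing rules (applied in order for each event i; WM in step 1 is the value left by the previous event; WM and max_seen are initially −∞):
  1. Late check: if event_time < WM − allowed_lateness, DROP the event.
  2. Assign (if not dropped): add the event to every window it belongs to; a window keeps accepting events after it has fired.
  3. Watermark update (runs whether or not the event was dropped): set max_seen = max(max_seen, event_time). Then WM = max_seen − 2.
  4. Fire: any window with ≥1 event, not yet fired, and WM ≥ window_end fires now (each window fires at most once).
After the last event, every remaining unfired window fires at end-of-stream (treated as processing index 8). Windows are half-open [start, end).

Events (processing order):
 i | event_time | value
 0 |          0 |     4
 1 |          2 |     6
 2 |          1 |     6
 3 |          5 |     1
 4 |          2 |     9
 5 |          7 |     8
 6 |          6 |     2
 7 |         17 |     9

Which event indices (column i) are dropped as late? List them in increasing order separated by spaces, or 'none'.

i=0 t=0 v=4: → [0,6); WM=-2
i=1 t=2 v=6: → [0,6); WM=0
i=2 t=1 v=6: → [0,6); WM=0
i=3 t=5 v=1: → [4,10),[0,6); WM=3
i=4 t=2 v=9: DROP (t<3-0); WM=3
i=5 t=7 v=8: → [4,10); WM=5
i=6 t=6 v=2: → [4,10); WM=5
i=7 t=17 v=9: → [16,22),[12,18); WM=15; [0,6) fires=6 [4,10) fires=8

4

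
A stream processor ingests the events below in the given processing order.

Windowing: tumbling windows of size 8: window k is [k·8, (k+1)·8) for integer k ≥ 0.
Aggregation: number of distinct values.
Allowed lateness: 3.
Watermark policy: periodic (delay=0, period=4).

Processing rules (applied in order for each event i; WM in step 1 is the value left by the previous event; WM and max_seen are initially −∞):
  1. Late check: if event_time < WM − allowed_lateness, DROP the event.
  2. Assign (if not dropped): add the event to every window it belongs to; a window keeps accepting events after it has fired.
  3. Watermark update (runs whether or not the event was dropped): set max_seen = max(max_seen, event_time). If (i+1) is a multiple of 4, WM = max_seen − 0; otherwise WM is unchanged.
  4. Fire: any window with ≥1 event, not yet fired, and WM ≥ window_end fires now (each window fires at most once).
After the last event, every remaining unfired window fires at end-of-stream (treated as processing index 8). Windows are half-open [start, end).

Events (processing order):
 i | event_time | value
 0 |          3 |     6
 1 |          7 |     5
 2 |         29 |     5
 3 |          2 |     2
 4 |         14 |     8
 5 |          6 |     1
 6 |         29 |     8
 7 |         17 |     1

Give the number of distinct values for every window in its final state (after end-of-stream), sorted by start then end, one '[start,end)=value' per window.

i=0 t=3 v=6: → [0,8); WM=−∞
i=1 t=7 v=5: → [0,8); WM=−∞
i=2 t=29 v=5: → [24,32); WM=−∞
i=3 t=2 v=2: → [0,8); WM=29; [0,8) fires=3
i=4 t=14 v=8: DROP (t<29-3); WM=29
i=5 t=6 v=1: DROP (t<29-3); WM=29
i=6 t=29 v=8: → [24,32); WM=29
i=7 t=17 v=1: DROP (t<29-3); WM=29

[0,8)=3 [24,32)=2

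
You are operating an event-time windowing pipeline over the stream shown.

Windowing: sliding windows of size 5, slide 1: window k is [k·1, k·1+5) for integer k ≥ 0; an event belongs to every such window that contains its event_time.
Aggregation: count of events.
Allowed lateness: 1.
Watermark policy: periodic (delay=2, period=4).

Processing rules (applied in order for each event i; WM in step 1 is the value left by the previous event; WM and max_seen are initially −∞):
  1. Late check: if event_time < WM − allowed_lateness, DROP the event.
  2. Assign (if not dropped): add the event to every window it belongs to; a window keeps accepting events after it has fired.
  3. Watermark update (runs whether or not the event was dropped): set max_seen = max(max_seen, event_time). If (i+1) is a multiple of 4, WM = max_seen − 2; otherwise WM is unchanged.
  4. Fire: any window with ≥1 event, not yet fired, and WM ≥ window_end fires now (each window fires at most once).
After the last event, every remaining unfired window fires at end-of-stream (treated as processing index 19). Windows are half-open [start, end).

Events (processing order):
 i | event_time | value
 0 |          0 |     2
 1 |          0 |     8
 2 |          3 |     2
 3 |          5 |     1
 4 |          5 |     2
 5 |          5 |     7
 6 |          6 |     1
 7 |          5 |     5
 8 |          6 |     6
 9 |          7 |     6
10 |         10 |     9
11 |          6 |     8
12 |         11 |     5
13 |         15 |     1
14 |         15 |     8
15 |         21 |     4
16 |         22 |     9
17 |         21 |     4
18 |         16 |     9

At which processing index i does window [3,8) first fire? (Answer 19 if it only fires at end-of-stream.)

11

i=0 t=0 v=2: → [0,5); WM=−∞
i=1 t=0 v=8: → [0,5); WM=−∞
i=2 t=3 v=2: → [3,8),[2,7),[1,6),[0,5); WM=−∞
i=3 t=5 v=1: → [5,10),[4,9),[3,8),[2,7),[1,6); WM=3
i=4 t=5 v=2: → [5,10),[4,9),[3,8),[2,7),[1,6); WM=3
i=5 t=5 v=7: → [5,10),[4,9),[3,8),[2,7),[1,6); WM=3
i=6 t=6 v=1: → [6,11),[5,10),[4,9),[3,8),[2,7); WM=3
i=7 t=5 v=5: → [5,10),[4,9),[3,8),[2,7),[1,6); WM=4
i=8 t=6 v=6: → [6,11),[5,10),[4,9),[3,8),[2,7); WM=4
i=9 t=7 v=6: → [7,12),[6,11),[5,10),[4,9),[3,8); WM=4
i=10 t=10 v=9: → [10,15),[9,14),[8,13),[7,12),[6,11); WM=4
i=11 t=6 v=8: → [6,11),[5,10),[4,9),[3,8),[2,7); WM=8; [0,5) fires=3 [1,6) fires=5 [2,7) fires=8 [3,8) fires=9
i=12 t=11 v=5: → [11,16),[10,15),[9,14),[8,13),[7,12); WM=8
i=13 t=15 v=1: → [15,20),[14,19),[13,18),[12,17),[11,16); WM=8
i=14 t=15 v=8: → [15,20),[14,19),[13,18),[12,17),[11,16); WM=8
i=15 t=21 v=4: → [21,26),[20,25),[19,24),[18,23),[17,22); WM=19; [4,9) fires=8 [5,10) fires=8 [6,11) fires=5 [7,12) fires=3 [8,13) fires=2 [9,14) fires=2 [10,15) fires=2 [11,16) fires=3 [12,17) fires=2 [13,18) fires=2 [14,19) fires=2
i=16 t=22 v=9: → [22,27),[21,26),[20,25),[19,24),[18,23); WM=19
i=17 t=21 v=4: → [21,26),[20,25),[19,24),[18,23),[17,22); WM=19
i=18 t=16 v=9: DROP (t<19-1); WM=19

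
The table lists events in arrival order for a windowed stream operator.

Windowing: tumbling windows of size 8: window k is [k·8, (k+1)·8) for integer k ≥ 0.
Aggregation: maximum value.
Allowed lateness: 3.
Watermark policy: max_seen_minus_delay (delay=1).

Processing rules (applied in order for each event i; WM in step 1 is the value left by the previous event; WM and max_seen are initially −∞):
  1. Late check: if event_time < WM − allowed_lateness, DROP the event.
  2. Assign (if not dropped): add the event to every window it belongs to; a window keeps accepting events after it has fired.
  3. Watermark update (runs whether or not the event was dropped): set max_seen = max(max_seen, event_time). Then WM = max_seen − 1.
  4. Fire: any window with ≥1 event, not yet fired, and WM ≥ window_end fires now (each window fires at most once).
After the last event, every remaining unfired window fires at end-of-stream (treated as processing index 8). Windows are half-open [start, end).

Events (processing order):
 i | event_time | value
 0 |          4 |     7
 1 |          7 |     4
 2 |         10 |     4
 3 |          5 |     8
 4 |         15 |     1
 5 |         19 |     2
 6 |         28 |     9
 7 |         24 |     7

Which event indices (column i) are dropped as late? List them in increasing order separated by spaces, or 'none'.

3

i=0 t=4 v=7: → [0,8); WM=3
i=1 t=7 v=4: → [0,8); WM=6
i=2 t=10 v=4: → [8,16); WM=9; [0,8) fires=7
i=3 t=5 v=8: DROP (t<9-3); WM=9
i=4 t=15 v=1: → [8,16); WM=14
i=5 t=19 v=2: → [16,24); WM=18; [8,16) fires=4
i=6 t=28 v=9: → [24,32); WM=27; [16,24) fires=2
i=7 t=24 v=7: → [24,32); WM=27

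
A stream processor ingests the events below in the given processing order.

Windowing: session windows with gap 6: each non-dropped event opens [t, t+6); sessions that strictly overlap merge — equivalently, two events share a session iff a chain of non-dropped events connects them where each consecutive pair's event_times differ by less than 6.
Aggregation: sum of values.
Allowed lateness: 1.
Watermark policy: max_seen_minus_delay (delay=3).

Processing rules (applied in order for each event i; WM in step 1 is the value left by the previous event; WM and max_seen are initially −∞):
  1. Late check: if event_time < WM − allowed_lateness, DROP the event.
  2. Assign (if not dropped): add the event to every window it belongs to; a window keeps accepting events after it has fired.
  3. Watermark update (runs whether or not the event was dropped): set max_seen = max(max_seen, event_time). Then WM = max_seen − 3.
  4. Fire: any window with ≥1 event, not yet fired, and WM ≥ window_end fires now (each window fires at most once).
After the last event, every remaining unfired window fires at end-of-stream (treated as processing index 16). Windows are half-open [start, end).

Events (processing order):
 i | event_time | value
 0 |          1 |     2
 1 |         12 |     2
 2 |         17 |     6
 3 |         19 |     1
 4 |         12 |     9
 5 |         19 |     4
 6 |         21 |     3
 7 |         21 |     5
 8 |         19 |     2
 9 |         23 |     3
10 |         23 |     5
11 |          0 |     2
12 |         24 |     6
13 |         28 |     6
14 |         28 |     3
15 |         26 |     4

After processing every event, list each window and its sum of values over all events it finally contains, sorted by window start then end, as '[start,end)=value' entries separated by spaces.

[1,7)=2 [12,34)=50

i=0 t=1 v=2: → [1,7); WM=-2
i=1 t=12 v=2: → [12,18); WM=9
i=2 t=17 v=6: → [12,23); WM=14
i=3 t=19 v=1: → [12,25); WM=16
i=4 t=12 v=9: DROP (t<16-1); WM=16
i=5 t=19 v=4: → [12,25); WM=16
i=6 t=21 v=3: → [12,27); WM=18
i=7 t=21 v=5: → [12,27); WM=18
i=8 t=19 v=2: → [12,27); WM=18
i=9 t=23 v=3: → [12,29); WM=20
i=10 t=23 v=5: → [12,29); WM=20
i=11 t=0 v=2: DROP (t<20-1); WM=20
i=12 t=24 v=6: → [12,30); WM=21
i=13 t=28 v=6: → [12,34); WM=25
i=14 t=28 v=3: → [12,34); WM=25
i=15 t=26 v=4: → [12,34); WM=25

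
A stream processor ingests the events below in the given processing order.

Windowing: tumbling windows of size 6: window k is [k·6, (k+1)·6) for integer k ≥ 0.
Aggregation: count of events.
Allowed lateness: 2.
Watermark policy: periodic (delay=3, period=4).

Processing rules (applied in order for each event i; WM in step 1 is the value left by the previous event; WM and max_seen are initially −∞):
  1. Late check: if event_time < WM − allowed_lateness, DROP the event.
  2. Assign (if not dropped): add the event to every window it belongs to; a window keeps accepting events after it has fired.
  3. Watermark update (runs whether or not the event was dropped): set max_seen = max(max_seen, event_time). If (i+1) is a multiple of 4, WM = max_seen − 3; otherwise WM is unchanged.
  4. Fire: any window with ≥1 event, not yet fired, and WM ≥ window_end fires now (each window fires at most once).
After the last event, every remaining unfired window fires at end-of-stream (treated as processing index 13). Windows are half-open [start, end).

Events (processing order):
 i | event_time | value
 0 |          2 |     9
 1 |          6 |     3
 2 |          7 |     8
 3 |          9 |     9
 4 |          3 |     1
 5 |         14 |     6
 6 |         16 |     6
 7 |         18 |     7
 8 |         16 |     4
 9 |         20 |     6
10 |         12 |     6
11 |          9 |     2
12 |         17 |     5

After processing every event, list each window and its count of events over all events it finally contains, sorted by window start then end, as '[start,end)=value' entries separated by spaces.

[0,6)=1 [6,12)=3 [12,18)=4 [18,24)=2

i=0 t=2 v=9: → [0,6); WM=−∞
i=1 t=6 v=3: → [6,12); WM=−∞
i=2 t=7 v=8: → [6,12); WM=−∞
i=3 t=9 v=9: → [6,12); WM=6; [0,6) fires=1
i=4 t=3 v=1: DROP (t<6-2); WM=6
i=5 t=14 v=6: → [12,18); WM=6
i=6 t=16 v=6: → [12,18); WM=6
i=7 t=18 v=7: → [18,24); WM=15; [6,12) fires=3
i=8 t=16 v=4: → [12,18); WM=15
i=9 t=20 v=6: → [18,24); WM=15
i=10 t=12 v=6: DROP (t<15-2); WM=15
i=11 t=9 v=2: DROP (t<15-2); WM=17
i=12 t=17 v=5: → [12,18); WM=17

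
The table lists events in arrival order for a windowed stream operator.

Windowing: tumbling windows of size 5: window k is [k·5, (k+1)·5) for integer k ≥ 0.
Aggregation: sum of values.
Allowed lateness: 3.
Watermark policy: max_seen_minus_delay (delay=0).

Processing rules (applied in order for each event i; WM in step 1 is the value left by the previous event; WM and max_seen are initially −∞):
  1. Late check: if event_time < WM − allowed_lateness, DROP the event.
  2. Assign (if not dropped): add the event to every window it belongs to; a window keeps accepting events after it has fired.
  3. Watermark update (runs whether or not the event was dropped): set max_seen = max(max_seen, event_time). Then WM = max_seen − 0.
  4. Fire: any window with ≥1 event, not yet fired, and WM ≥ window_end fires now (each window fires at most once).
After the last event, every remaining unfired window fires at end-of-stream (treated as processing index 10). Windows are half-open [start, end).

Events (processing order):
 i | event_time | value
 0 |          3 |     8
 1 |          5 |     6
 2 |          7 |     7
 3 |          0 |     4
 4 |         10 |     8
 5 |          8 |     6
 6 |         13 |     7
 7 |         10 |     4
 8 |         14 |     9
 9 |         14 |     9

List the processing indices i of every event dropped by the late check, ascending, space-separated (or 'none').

3

i=0 t=3 v=8: → [0,5); WM=3
i=1 t=5 v=6: → [5,10); WM=5; [0,5) fires=8
i=2 t=7 v=7: → [5,10); WM=7
i=3 t=0 v=4: DROP (t<7-3); WM=7
i=4 t=10 v=8: → [10,15); WM=10; [5,10) fires=13
i=5 t=8 v=6: → [5,10); WM=10
i=6 t=13 v=7: → [10,15); WM=13
i=7 t=10 v=4: → [10,15); WM=13
i=8 t=14 v=9: → [10,15); WM=14
i=9 t=14 v=9: → [10,15); WM=14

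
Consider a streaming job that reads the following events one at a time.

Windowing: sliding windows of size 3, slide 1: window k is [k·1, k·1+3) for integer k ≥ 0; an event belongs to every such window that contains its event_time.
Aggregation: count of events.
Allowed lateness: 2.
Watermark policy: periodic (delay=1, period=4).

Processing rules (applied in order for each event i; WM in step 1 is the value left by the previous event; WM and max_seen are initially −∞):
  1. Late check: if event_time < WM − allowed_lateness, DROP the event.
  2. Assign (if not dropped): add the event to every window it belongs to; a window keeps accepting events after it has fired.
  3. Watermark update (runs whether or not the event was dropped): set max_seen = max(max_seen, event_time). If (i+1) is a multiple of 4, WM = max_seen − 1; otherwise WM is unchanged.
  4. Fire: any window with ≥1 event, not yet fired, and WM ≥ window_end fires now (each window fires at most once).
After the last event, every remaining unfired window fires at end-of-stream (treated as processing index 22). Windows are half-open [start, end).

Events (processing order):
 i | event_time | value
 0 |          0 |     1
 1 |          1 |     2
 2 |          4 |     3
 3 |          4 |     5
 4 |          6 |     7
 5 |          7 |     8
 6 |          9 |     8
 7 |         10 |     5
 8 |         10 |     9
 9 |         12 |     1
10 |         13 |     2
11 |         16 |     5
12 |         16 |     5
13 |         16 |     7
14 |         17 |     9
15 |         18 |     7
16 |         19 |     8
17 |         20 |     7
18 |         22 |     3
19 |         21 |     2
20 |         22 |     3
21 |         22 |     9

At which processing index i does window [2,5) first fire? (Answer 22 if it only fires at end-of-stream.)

i=0 t=0 v=1: → [0,3); WM=−∞
i=1 t=1 v=2: → [1,4),[0,3); WM=−∞
i=2 t=4 v=3: → [4,7),[3,6),[2,5); WM=−∞
i=3 t=4 v=5: → [4,7),[3,6),[2,5); WM=3; [0,3) fires=2
i=4 t=6 v=7: → [6,9),[5,8),[4,7); WM=3
i=5 t=7 v=8: → [7,10),[6,9),[5,8); WM=3
i=6 t=9 v=8: → [9,12),[8,11),[7,10); WM=3
i=7 t=10 v=5: → [10,13),[9,12),[8,11); WM=9; [1,4) fires=1 [2,5) fires=2 [3,6) fires=2 [4,7) fires=3 [5,8) fires=2 [6,9) fires=2
i=8 t=10 v=9: → [10,13),[9,12),[8,11); WM=9
i=9 t=12 v=1: → [12,15),[11,14),[10,13); WM=9
i=10 t=13 v=2: → [13,16),[12,15),[11,14); WM=9
i=11 t=16 v=5: → [16,19),[15,18),[14,17); WM=15; [7,10) fires=2 [8,11) fires=3 [9,12) fires=3 [10,13) fires=3 [11,14) fires=2 [12,15) fires=2
i=12 t=16 v=5: → [16,19),[15,18),[14,17); WM=15
i=13 t=16 v=7: → [16,19),[15,18),[14,17); WM=15
i=14 t=17 v=9: → [17,20),[16,19),[15,18); WM=15
i=15 t=18 v=7: → [18,21),[17,20),[16,19); WM=17; [13,16) fires=1 [14,17) fires=3
i=16 t=19 v=8: → [19,22),[18,21),[17,20); WM=17
i=17 t=20 v=7: → [20,23),[19,22),[18,21); WM=17
i=18 t=22 v=3: → [22,25),[21,24),[20,23); WM=17
i=19 t=21 v=2: → [21,24),[20,23),[19,22); WM=21; [15,18) fires=4 [16,19) fires=5 [17,20) fires=3 [18,21) fires=3
i=20 t=22 v=3: → [22,25),[21,24),[20,23); WM=21
i=21 t=22 v=9: → [22,25),[21,24),[20,23); WM=21

7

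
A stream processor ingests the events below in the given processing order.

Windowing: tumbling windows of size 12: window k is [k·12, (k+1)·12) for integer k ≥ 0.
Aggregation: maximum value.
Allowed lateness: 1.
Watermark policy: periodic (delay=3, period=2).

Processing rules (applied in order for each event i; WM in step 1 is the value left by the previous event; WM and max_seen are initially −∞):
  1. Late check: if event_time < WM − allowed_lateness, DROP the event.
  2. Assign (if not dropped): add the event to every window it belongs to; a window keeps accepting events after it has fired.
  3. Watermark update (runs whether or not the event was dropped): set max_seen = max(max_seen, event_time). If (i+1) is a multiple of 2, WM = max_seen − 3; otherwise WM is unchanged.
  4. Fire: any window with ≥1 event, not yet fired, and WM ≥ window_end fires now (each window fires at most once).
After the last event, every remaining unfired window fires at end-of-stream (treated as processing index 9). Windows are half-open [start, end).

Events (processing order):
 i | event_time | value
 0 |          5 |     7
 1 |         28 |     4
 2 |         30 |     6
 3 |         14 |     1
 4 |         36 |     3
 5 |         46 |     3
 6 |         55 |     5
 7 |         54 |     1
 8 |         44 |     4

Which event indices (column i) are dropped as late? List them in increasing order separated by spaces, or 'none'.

3 8

i=0 t=5 v=7: → [0,12); WM=−∞
i=1 t=28 v=4: → [24,36); WM=25; [0,12) fires=7
i=2 t=30 v=6: → [24,36); WM=25
i=3 t=14 v=1: DROP (t<25-1); WM=27
i=4 t=36 v=3: → [36,48); WM=27
i=5 t=46 v=3: → [36,48); WM=43; [24,36) fires=6
i=6 t=55 v=5: → [48,60); WM=43
i=7 t=54 v=1: → [48,60); WM=52; [36,48) fires=3
i=8 t=44 v=4: DROP (t<52-1); WM=52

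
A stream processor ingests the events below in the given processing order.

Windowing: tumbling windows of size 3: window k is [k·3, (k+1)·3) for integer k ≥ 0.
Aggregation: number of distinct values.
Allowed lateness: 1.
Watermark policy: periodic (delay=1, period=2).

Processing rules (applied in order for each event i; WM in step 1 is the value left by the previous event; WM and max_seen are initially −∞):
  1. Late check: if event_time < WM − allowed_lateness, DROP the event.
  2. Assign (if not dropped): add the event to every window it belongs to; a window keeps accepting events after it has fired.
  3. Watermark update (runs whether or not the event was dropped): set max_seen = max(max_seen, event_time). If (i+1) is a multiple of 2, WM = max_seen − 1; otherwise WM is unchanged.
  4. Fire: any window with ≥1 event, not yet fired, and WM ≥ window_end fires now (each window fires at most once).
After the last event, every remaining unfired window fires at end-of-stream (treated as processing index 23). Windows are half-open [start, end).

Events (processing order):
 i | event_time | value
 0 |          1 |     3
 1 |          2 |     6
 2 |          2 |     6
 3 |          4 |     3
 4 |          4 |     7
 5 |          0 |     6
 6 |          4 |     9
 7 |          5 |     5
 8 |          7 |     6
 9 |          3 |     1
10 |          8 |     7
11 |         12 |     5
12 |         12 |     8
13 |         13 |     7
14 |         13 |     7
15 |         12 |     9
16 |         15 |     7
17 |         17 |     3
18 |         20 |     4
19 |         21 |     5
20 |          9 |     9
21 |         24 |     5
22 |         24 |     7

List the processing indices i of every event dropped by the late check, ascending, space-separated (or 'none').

5 20

i=0 t=1 v=3: → [0,3); WM=−∞
i=1 t=2 v=6: → [0,3); WM=1
i=2 t=2 v=6: → [0,3); WM=1
i=3 t=4 v=3: → [3,6); WM=3; [0,3) fires=2
i=4 t=4 v=7: → [3,6); WM=3
i=5 t=0 v=6: DROP (t<3-1); WM=3
i=6 t=4 v=9: → [3,6); WM=3
i=7 t=5 v=5: → [3,6); WM=4
i=8 t=7 v=6: → [6,9); WM=4
i=9 t=3 v=1: → [3,6); WM=6; [3,6) fires=5
i=10 t=8 v=7: → [6,9); WM=6
i=11 t=12 v=5: → [12,15); WM=11; [6,9) fires=2
i=12 t=12 v=8: → [12,15); WM=11
i=13 t=13 v=7: → [12,15); WM=12
i=14 t=13 v=7: → [12,15); WM=12
i=15 t=12 v=9: → [12,15); WM=12
i=16 t=15 v=7: → [15,18); WM=12
i=17 t=17 v=3: → [15,18); WM=16; [12,15) fires=4
i=18 t=20 v=4: → [18,21); WM=16
i=19 t=21 v=5: → [21,24); WM=20; [15,18) fires=2
i=20 t=9 v=9: DROP (t<20-1); WM=20
i=21 t=24 v=5: → [24,27); WM=23; [18,21) fires=1
i=22 t=24 v=7: → [24,27); WM=23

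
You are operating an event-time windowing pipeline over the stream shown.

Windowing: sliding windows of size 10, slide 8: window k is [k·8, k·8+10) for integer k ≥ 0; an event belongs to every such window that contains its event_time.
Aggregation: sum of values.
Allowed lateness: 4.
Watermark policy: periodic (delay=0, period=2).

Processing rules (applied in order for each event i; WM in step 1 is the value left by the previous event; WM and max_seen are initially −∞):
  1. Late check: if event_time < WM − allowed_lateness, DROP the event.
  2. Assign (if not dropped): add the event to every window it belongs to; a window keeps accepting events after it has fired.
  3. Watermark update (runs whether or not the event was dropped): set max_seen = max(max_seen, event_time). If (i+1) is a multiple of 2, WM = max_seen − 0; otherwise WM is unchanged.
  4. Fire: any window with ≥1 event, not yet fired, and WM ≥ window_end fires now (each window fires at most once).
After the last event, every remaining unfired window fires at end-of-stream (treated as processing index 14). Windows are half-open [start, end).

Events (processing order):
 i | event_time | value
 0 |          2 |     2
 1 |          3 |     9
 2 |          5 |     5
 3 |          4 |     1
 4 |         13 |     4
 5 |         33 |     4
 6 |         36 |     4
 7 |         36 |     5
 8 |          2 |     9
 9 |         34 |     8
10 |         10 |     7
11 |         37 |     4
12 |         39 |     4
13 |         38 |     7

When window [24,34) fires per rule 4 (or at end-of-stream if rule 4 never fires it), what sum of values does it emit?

4

i=0 t=2 v=2: → [0,10); WM=−∞
i=1 t=3 v=9: → [0,10); WM=3
i=2 t=5 v=5: → [0,10); WM=3
i=3 t=4 v=1: → [0,10); WM=5
i=4 t=13 v=4: → [8,18); WM=5
i=5 t=33 v=4: → [32,42),[24,34); WM=33; [0,10) fires=17 [8,18) fires=4
i=6 t=36 v=4: → [32,42); WM=33
i=7 t=36 v=5: → [32,42); WM=36; [24,34) fires=4
i=8 t=2 v=9: DROP (t<36-4); WM=36
i=9 t=34 v=8: → [32,42); WM=36
i=10 t=10 v=7: DROP (t<36-4); WM=36
i=11 t=37 v=4: → [32,42); WM=37
i=12 t=39 v=4: → [32,42); WM=37
i=13 t=38 v=7: → [32,42); WM=39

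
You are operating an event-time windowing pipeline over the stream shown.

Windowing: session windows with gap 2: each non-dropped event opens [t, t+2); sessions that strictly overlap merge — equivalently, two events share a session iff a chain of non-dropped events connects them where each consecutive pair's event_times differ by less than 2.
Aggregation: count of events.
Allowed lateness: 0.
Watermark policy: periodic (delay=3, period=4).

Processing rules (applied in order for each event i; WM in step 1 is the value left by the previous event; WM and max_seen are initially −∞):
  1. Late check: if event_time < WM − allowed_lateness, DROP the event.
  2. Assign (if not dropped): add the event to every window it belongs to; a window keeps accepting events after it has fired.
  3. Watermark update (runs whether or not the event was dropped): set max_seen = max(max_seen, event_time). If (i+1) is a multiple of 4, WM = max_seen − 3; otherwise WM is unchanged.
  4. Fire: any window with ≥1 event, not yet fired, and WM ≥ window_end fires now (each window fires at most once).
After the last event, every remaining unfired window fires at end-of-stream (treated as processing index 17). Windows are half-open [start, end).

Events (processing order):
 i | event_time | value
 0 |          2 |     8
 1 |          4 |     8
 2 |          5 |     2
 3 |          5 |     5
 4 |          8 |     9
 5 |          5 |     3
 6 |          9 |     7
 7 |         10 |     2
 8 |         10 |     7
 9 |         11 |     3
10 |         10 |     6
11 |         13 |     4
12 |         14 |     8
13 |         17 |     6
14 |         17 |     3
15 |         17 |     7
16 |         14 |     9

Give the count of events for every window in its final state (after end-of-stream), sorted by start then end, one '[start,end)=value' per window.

i=0 t=2 v=8: → [2,4); WM=−∞
i=1 t=4 v=8: → [4,6); WM=−∞
i=2 t=5 v=2: → [4,7); WM=−∞
i=3 t=5 v=5: → [4,7); WM=2
i=4 t=8 v=9: → [8,10); WM=2
i=5 t=5 v=3: → [4,7); WM=2
i=6 t=9 v=7: → [8,11); WM=2
i=7 t=10 v=2: → [8,12); WM=7
i=8 t=10 v=7: → [8,12); WM=7
i=9 t=11 v=3: → [8,13); WM=7
i=10 t=10 v=6: → [8,13); WM=7
i=11 t=13 v=4: → [13,15); WM=10
i=12 t=14 v=8: → [13,16); WM=10
i=13 t=17 v=6: → [17,19); WM=10
i=14 t=17 v=3: → [17,19); WM=10
i=15 t=17 v=7: → [17,19); WM=14
i=16 t=14 v=9: → [13,16); WM=14

[2,4)=1 [4,7)=4 [8,13)=6 [13,16)=3 [17,19)=3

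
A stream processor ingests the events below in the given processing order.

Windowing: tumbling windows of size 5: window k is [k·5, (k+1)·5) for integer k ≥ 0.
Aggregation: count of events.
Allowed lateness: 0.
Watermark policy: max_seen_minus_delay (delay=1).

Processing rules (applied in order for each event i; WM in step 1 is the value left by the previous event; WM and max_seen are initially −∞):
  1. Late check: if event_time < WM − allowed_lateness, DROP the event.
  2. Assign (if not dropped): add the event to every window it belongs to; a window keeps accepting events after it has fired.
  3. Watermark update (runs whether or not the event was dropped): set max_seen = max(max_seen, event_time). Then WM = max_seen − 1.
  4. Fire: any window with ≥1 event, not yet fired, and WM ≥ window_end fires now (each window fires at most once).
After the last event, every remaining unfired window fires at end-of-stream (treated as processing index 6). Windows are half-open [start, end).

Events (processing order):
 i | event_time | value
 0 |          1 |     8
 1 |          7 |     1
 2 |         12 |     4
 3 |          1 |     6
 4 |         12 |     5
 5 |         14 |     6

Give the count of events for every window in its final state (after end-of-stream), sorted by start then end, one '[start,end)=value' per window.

[0,5)=1 [5,10)=1 [10,15)=3

i=0 t=1 v=8: → [0,5); WM=0
i=1 t=7 v=1: → [5,10); WM=6; [0,5) fires=1
i=2 t=12 v=4: → [10,15); WM=11; [5,10) fires=1
i=3 t=1 v=6: DROP (t<11-0); WM=11
i=4 t=12 v=5: → [10,15); WM=11
i=5 t=14 v=6: → [10,15); WM=13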